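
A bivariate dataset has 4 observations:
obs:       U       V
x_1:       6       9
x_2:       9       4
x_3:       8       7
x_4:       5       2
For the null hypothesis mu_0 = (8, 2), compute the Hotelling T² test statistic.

Step 1 — sample mean vector:
  mean(U) = (6 + 9 + 8 + 5) / 4 = 28/4 = 7
  mean(V) = (9 + 4 + 7 + 2) / 4 = 22/4 = 5.5
  x̄ = (7, 5.5),  deviation x̄ - mu_0 = (7, 5.5) - (8, 2) = (-1, 3.5).

Step 2 — sample covariance matrix, S[i,j] = (1/(n-1)) · Σ_k (x_{k,i} - mean_i) · (x_{k,j} - mean_j), divisor n-1 = 3:
  S[U,U] = ((-1)·(-1) + (2)·(2) + (1)·(1) + (-2)·(-2)) / 3 = 10/3 = 3.3333
  S[U,V] = ((-1)·(3.5) + (2)·(-1.5) + (1)·(1.5) + (-2)·(-3.5)) / 3 = 2/3 = 0.6667
  S[V,V] = ((3.5)·(3.5) + (-1.5)·(-1.5) + (1.5)·(1.5) + (-3.5)·(-3.5)) / 3 = 29/3 = 9.6667
  S = [[3.3333, 0.6667],
 [0.6667, 9.6667]].

Step 3 — invert S. det(S) = 3.3333·9.6667 - (0.6667)² = 31.7778.
  S^{-1} = (1/det) · [[d, -b], [-b, a]] = [[0.3042, -0.021],
 [-0.021, 0.1049]].

Step 4 — quadratic form (x̄ - mu_0)^T · S^{-1} · (x̄ - mu_0):
  S^{-1} · (x̄ - mu_0) = (-0.3776, 0.3881),
  (x̄ - mu_0)^T · [...] = (-1)·(-0.3776) + (3.5)·(0.3881) = 1.736.

Step 5 — scale by n: T² = 4 · 1.736 = 6.9441.

T² ≈ 6.9441


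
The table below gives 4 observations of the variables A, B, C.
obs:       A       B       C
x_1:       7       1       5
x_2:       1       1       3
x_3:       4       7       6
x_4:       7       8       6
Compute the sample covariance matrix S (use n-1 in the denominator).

Step 1 — column means:
  mean(A) = (7 + 1 + 4 + 7) / 4 = 19/4 = 4.75
  mean(B) = (1 + 1 + 7 + 8) / 4 = 17/4 = 4.25
  mean(C) = (5 + 3 + 6 + 6) / 4 = 20/4 = 5

Step 2 — sample covariance S[i,j] = (1/(n-1)) · Σ_k (x_{k,i} - mean_i) · (x_{k,j} - mean_j), with n-1 = 3.
  S[A,A] = ((2.25)·(2.25) + (-3.75)·(-3.75) + (-0.75)·(-0.75) + (2.25)·(2.25)) / 3 = 24.75/3 = 8.25
  S[A,B] = ((2.25)·(-3.25) + (-3.75)·(-3.25) + (-0.75)·(2.75) + (2.25)·(3.75)) / 3 = 11.25/3 = 3.75
  S[A,C] = ((2.25)·(0) + (-3.75)·(-2) + (-0.75)·(1) + (2.25)·(1)) / 3 = 9/3 = 3
  S[B,B] = ((-3.25)·(-3.25) + (-3.25)·(-3.25) + (2.75)·(2.75) + (3.75)·(3.75)) / 3 = 42.75/3 = 14.25
  S[B,C] = ((-3.25)·(0) + (-3.25)·(-2) + (2.75)·(1) + (3.75)·(1)) / 3 = 13/3 = 4.3333
  S[C,C] = ((0)·(0) + (-2)·(-2) + (1)·(1) + (1)·(1)) / 3 = 6/3 = 2

S is symmetric (S[j,i] = S[i,j]). Assembling:

S = [[8.25, 3.75, 3],
 [3.75, 14.25, 4.3333],
 [3, 4.3333, 2]]


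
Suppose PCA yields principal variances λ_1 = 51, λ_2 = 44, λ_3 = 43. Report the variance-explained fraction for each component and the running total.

Step 1 — total variance = trace(Sigma) = Σ λ_i = 51 + 44 + 43 = 138.

Step 2 — fraction explained by component i = λ_i / Σ λ:
  PC1: 51/138 = 0.3696
  PC2: 44/138 = 0.3188
  PC3: 43/138 = 0.3116

Step 3 — cumulative fraction after k components = (λ_1 + ... + λ_k) / Σ λ:
  k = 1: 51/138 = 0.3696
  k = 2: (51 + 44)/138 = 95/138 = 0.6884
  k = 3: (51 + 44 + 43)/138 = 138/138 = 1

Summary (fraction, with percent):

explained: PC1 0.3696 (36.96%), PC2 0.3188 (31.88%), PC3 0.3116 (31.16%);  cumulative: 0.3696, 0.6884, 1


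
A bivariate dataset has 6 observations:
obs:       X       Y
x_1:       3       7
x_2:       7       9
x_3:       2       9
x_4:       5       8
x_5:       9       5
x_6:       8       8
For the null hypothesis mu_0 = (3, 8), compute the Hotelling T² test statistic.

Step 1 — sample mean vector:
  mean(X) = (3 + 7 + 2 + 5 + 9 + 8) / 6 = 34/6 = 5.6667
  mean(Y) = (7 + 9 + 9 + 8 + 5 + 8) / 6 = 46/6 = 7.6667
  x̄ = (5.6667, 7.6667),  deviation x̄ - mu_0 = (5.6667, 7.6667) - (3, 8) = (2.6667, -0.3333).

Step 2 — sample covariance matrix, S[i,j] = (1/(n-1)) · Σ_k (x_{k,i} - mean_i) · (x_{k,j} - mean_j), divisor n-1 = 5:
  S[X,X] = ((-2.6667)·(-2.6667) + (1.3333)·(1.3333) + (-3.6667)·(-3.6667) + (-0.6667)·(-0.6667) + (3.3333)·(3.3333) + (2.3333)·(2.3333)) / 5 = 39.3333/5 = 7.8667
  S[X,Y] = ((-2.6667)·(-0.6667) + (1.3333)·(1.3333) + (-3.6667)·(1.3333) + (-0.6667)·(0.3333) + (3.3333)·(-2.6667) + (2.3333)·(0.3333)) / 5 = -9.6667/5 = -1.9333
  S[Y,Y] = ((-0.6667)·(-0.6667) + (1.3333)·(1.3333) + (1.3333)·(1.3333) + (0.3333)·(0.3333) + (-2.6667)·(-2.6667) + (0.3333)·(0.3333)) / 5 = 11.3333/5 = 2.2667
  S = [[7.8667, -1.9333],
 [-1.9333, 2.2667]].

Step 3 — invert S. det(S) = 7.8667·2.2667 - (-1.9333)² = 14.0933.
  S^{-1} = (1/det) · [[d, -b], [-b, a]] = [[0.1608, 0.1372],
 [0.1372, 0.5582]].

Step 4 — quadratic form (x̄ - mu_0)^T · S^{-1} · (x̄ - mu_0):
  S^{-1} · (x̄ - mu_0) = (0.3832, 0.1798),
  (x̄ - mu_0)^T · [...] = (2.6667)·(0.3832) + (-0.3333)·(0.1798) = 0.9618.

Step 5 — scale by n: T² = 6 · 0.9618 = 5.7711.

T² ≈ 5.7711


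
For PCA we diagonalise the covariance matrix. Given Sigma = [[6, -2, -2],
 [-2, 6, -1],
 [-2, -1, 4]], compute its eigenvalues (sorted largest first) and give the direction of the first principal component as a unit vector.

Step 1 — characteristic polynomial p(λ) = det(λI - Sigma) = λ³ - tr·λ² + c_1·λ - det, where tr = trace, c_1 = sum of the principal 2×2 minors, det = det(Sigma):
  tr = 6 + 6 + 4 = 16,
  c_1 = (6·6 - (-2)²) + (6·4 - (-2)²) + (6·4 - (-1)²) = 32 + 20 + 23 = 75,
  det = 6·(6·4 - (-1)²) - (-2)·((-2)·4 - (-1)·(-2)) + (-2)·((-2)·(-1) - 6·(-2)) = 6·(23) - (-2)·(-10) + (-2)·(14) = 90.
  So p(λ) = λ³ - 16λ² + 75λ - 90.
Step 2 — look for an integer root (rational root theorem: any rational root is an integer divisor of 90). Testing λ = 6:
  p(6) = 216 - 576 + 450 - 90 = 0  ✓
  Dividing out (λ - 6): p(λ) = (λ - 6)(λ² - 10λ + 15).
Step 3 — remaining eigenvalues from the quadratic λ² - 10λ + 15 = 0:
  Δ = 10² - 4·15 = 100 - 60 = 40,  λ = (10 ± √40)/2 = (10 ± 6.3246)/2 ≈ 8.1623 or 1.8377.
  Sorted: λ_1 = 8.1623,  λ_2 = 6,  λ_3 = 1.8377  (check: sum = 16 = tr ✓).

Step 4 — unit eigenvector for λ_1 ≈ 8.1623: v spans the null space of (Sigma - λ_1 I), whose rows are
  r_1 = (-2.1623, -2, -2),  r_2 = (-2, -2.1623, -1),  r_3 = (-2, -1, -4.1623).
  v is orthogonal to every row, so take v ∝ r_1 × r_2 = ((-2)·(-1) - (-2)·(-2.1623), (-2)·(-2) - (-2.1623)·(-1), (-2.1623)·(-2.1623) - (-2)·(-2)) ≈ (-2.3246, 1.8377, 0.6754).
  Rescale (multiply by -1 so the first nonzero entry is positive): u = (2.3246, -1.8377, -0.6754).
  ||u|| = √((2.3246)² + (-1.8377)² + (-0.6754)²) = √(9.237) ≈ 3.0392,  v_1 = u/||u|| ≈ (0.7648, -0.6047, -0.2222) (||v_1|| = 1).

λ_1 = 8.1623,  λ_2 = 6,  λ_3 = 1.8377;  v_1 ≈ (0.7648, -0.6047, -0.2222)


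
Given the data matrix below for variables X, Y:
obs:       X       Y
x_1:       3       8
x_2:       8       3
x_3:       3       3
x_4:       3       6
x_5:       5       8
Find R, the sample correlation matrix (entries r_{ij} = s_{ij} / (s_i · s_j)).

Step 1 — column means:
  mean(X) = (3 + 8 + 3 + 3 + 5) / 5 = 22/5 = 4.4
  mean(Y) = (8 + 3 + 3 + 6 + 8) / 5 = 28/5 = 5.6

Step 2 — sample variances and covariances s[i,j] = (1/(n-1)) · Σ_k (x_{k,i} - mean_i) · (x_{k,j} - mean_j), with n-1 = 4:
  s[X,X] = ((-1.4)·(-1.4) + (3.6)·(3.6) + (-1.4)·(-1.4) + (-1.4)·(-1.4) + (0.6)·(0.6)) / 4 = 19.2/4 = 4.8
  s[X,Y] = ((-1.4)·(2.4) + (3.6)·(-2.6) + (-1.4)·(-2.6) + (-1.4)·(0.4) + (0.6)·(2.4)) / 4 = -8.2/4 = -2.05
  s[Y,Y] = ((2.4)·(2.4) + (-2.6)·(-2.6) + (-2.6)·(-2.6) + (0.4)·(0.4) + (2.4)·(2.4)) / 4 = 25.2/4 = 6.3
  Sample standard deviations s_i = √(s[i,i]):
  s(X) = √(4.8) = 2.1909
  s(Y) = √(6.3) = 2.51

Step 3 — r_{ij} = s_{ij} / (s_i · s_j):
  r[X,X] = 1 (diagonal).
  r[X,Y] = -2.05 / (2.1909 · 2.51) = -2.05 / 5.4991 = -0.3728
  r[Y,Y] = 1 (diagonal).

R is symmetric with unit diagonal. Assembling:

R = [[1, -0.3728],
 [-0.3728, 1]]


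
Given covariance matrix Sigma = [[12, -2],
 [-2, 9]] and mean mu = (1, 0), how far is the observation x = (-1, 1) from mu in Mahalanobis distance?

Step 1 — centre the observation: (x - mu) = (-2, 1).

Step 2 — invert Sigma. det(Sigma) = 12·9 - (-2)² = 104.
  Sigma^{-1} = (1/det) · [[d, -b], [-b, a]] = [[0.0865, 0.0192],
 [0.0192, 0.1154]].

Step 3 — form the quadratic (x - mu)^T · Sigma^{-1} · (x - mu):
  Sigma^{-1} · (x - mu) = (-0.1538, 0.0769).
  (x - mu)^T · [Sigma^{-1} · (x - mu)] = (-2)·(-0.1538) + (1)·(0.0769) = 0.3846.

Step 4 — take square root: d = √(0.3846) ≈ 0.6202.

d(x, mu) = √(0.3846) ≈ 0.6202


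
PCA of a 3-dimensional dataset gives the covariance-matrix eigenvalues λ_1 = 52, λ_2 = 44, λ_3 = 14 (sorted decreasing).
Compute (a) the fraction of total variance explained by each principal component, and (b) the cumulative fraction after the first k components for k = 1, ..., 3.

Step 1 — total variance = trace(Sigma) = Σ λ_i = 52 + 44 + 14 = 110.

Step 2 — fraction explained by component i = λ_i / Σ λ:
  PC1: 52/110 = 0.4727
  PC2: 44/110 = 0.4
  PC3: 14/110 = 0.1273

Step 3 — cumulative fraction after k components = (λ_1 + ... + λ_k) / Σ λ:
  k = 1: 52/110 = 0.4727
  k = 2: (52 + 44)/110 = 96/110 = 0.8727
  k = 3: (52 + 44 + 14)/110 = 110/110 = 1

Summary (fraction, with percent):

explained: PC1 0.4727 (47.27%), PC2 0.4 (40%), PC3 0.1273 (12.73%);  cumulative: 0.4727, 0.8727, 1


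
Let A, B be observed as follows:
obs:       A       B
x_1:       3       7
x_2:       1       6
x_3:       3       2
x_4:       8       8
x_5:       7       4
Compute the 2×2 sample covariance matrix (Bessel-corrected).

Step 1 — column means:
  mean(A) = (3 + 1 + 3 + 8 + 7) / 5 = 22/5 = 4.4
  mean(B) = (7 + 6 + 2 + 8 + 4) / 5 = 27/5 = 5.4

Step 2 — sample covariance S[i,j] = (1/(n-1)) · Σ_k (x_{k,i} - mean_i) · (x_{k,j} - mean_j), with n-1 = 4.
  S[A,A] = ((-1.4)·(-1.4) + (-3.4)·(-3.4) + (-1.4)·(-1.4) + (3.6)·(3.6) + (2.6)·(2.6)) / 4 = 35.2/4 = 8.8
  S[A,B] = ((-1.4)·(1.6) + (-3.4)·(0.6) + (-1.4)·(-3.4) + (3.6)·(2.6) + (2.6)·(-1.4)) / 4 = 6.2/4 = 1.55
  S[B,B] = ((1.6)·(1.6) + (0.6)·(0.6) + (-3.4)·(-3.4) + (2.6)·(2.6) + (-1.4)·(-1.4)) / 4 = 23.2/4 = 5.8

S is symmetric (S[j,i] = S[i,j]). Assembling:

S = [[8.8, 1.55],
 [1.55, 5.8]]


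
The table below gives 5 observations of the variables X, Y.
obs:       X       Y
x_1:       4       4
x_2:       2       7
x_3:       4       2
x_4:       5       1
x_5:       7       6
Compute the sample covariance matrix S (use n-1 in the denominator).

Step 1 — column means:
  mean(X) = (4 + 2 + 4 + 5 + 7) / 5 = 22/5 = 4.4
  mean(Y) = (4 + 7 + 2 + 1 + 6) / 5 = 20/5 = 4

Step 2 — sample covariance S[i,j] = (1/(n-1)) · Σ_k (x_{k,i} - mean_i) · (x_{k,j} - mean_j), with n-1 = 4.
  S[X,X] = ((-0.4)·(-0.4) + (-2.4)·(-2.4) + (-0.4)·(-0.4) + (0.6)·(0.6) + (2.6)·(2.6)) / 4 = 13.2/4 = 3.3
  S[X,Y] = ((-0.4)·(0) + (-2.4)·(3) + (-0.4)·(-2) + (0.6)·(-3) + (2.6)·(2)) / 4 = -3/4 = -0.75
  S[Y,Y] = ((0)·(0) + (3)·(3) + (-2)·(-2) + (-3)·(-3) + (2)·(2)) / 4 = 26/4 = 6.5

S is symmetric (S[j,i] = S[i,j]). Assembling:

S = [[3.3, -0.75],
 [-0.75, 6.5]]


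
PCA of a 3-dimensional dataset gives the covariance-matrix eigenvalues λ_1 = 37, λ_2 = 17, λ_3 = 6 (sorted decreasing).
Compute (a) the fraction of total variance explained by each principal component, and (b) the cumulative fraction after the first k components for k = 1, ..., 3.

Step 1 — total variance = trace(Sigma) = Σ λ_i = 37 + 17 + 6 = 60.

Step 2 — fraction explained by component i = λ_i / Σ λ:
  PC1: 37/60 = 0.6167
  PC2: 17/60 = 0.2833
  PC3: 6/60 = 0.1

Step 3 — cumulative fraction after k components = (λ_1 + ... + λ_k) / Σ λ:
  k = 1: 37/60 = 0.6167
  k = 2: (37 + 17)/60 = 54/60 = 0.9
  k = 3: (37 + 17 + 6)/60 = 60/60 = 1

Summary (fraction, with percent):

explained: PC1 0.6167 (61.67%), PC2 0.2833 (28.33%), PC3 0.1 (10%);  cumulative: 0.6167, 0.9, 1


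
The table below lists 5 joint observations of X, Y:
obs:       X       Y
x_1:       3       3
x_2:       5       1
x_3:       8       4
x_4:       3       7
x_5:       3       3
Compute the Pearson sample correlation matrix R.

Step 1 — column means:
  mean(X) = (3 + 5 + 8 + 3 + 3) / 5 = 22/5 = 4.4
  mean(Y) = (3 + 1 + 4 + 7 + 3) / 5 = 18/5 = 3.6

Step 2 — sample variances and covariances s[i,j] = (1/(n-1)) · Σ_k (x_{k,i} - mean_i) · (x_{k,j} - mean_j), with n-1 = 4:
  s[X,X] = ((-1.4)·(-1.4) + (0.6)·(0.6) + (3.6)·(3.6) + (-1.4)·(-1.4) + (-1.4)·(-1.4)) / 4 = 19.2/4 = 4.8
  s[X,Y] = ((-1.4)·(-0.6) + (0.6)·(-2.6) + (3.6)·(0.4) + (-1.4)·(3.4) + (-1.4)·(-0.6)) / 4 = -3.2/4 = -0.8
  s[Y,Y] = ((-0.6)·(-0.6) + (-2.6)·(-2.6) + (0.4)·(0.4) + (3.4)·(3.4) + (-0.6)·(-0.6)) / 4 = 19.2/4 = 4.8
  Sample standard deviations s_i = √(s[i,i]):
  s(X) = √(4.8) = 2.1909
  s(Y) = √(4.8) = 2.1909

Step 3 — r_{ij} = s_{ij} / (s_i · s_j):
  r[X,X] = 1 (diagonal).
  r[X,Y] = -0.8 / (2.1909 · 2.1909) = -0.8 / 4.8 = -0.1667
  r[Y,Y] = 1 (diagonal).

R is symmetric with unit diagonal. Assembling:

R = [[1, -0.1667],
 [-0.1667, 1]]


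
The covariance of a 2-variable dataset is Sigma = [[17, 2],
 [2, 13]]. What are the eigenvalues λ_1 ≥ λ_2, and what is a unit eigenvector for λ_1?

Step 1 — characteristic polynomial of 2×2 Sigma:
  det(Sigma - λI) = λ² - trace · λ + det = 0.
  trace = 17 + 13 = 30, det = 17·13 - (2)² = 217.
Step 2 — discriminant:
  Δ = trace² - 4·det = 900 - 868 = 32.
Step 3 — eigenvalues:
  λ = (trace ± √Δ)/2 = (30 ± 5.6569)/2,
  λ_1 = 17.8284,  λ_2 = 12.1716.

Step 4 — unit eigenvector for λ_1: solve (Sigma - λ_1 I)v = 0. First row:
  (17 - 17.8284)·v_x + (2)·v_y = 0, i.e. (-0.8284)·v_x + (2)·v_y = 0,
  so v ∝ (b, λ_1 - a) = (2, 0.8284) = u.
  ||u|| = √((2)² + (0.8284)²) = √(4.6863) ≈ 2.1648,
  v_1 = u/||u|| ≈ (0.9239, 0.3827) (||v_1|| = 1).

λ_1 = 17.8284,  λ_2 = 12.1716;  v_1 ≈ (0.9239, 0.3827)


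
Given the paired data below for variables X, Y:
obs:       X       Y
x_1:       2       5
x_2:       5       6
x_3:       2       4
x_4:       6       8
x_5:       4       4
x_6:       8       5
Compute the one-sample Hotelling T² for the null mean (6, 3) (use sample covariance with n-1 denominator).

Step 1 — sample mean vector:
  mean(X) = (2 + 5 + 2 + 6 + 4 + 8) / 6 = 27/6 = 4.5
  mean(Y) = (5 + 6 + 4 + 8 + 4 + 5) / 6 = 32/6 = 5.3333
  x̄ = (4.5, 5.3333),  deviation x̄ - mu_0 = (4.5, 5.3333) - (6, 3) = (-1.5, 2.3333).

Step 2 — sample covariance matrix, S[i,j] = (1/(n-1)) · Σ_k (x_{k,i} - mean_i) · (x_{k,j} - mean_j), divisor n-1 = 5:
  S[X,X] = ((-2.5)·(-2.5) + (0.5)·(0.5) + (-2.5)·(-2.5) + (1.5)·(1.5) + (-0.5)·(-0.5) + (3.5)·(3.5)) / 5 = 27.5/5 = 5.5
  S[X,Y] = ((-2.5)·(-0.3333) + (0.5)·(0.6667) + (-2.5)·(-1.3333) + (1.5)·(2.6667) + (-0.5)·(-1.3333) + (3.5)·(-0.3333)) / 5 = 8/5 = 1.6
  S[Y,Y] = ((-0.3333)·(-0.3333) + (0.6667)·(0.6667) + (-1.3333)·(-1.3333) + (2.6667)·(2.6667) + (-1.3333)·(-1.3333) + (-0.3333)·(-0.3333)) / 5 = 11.3333/5 = 2.2667
  S = [[5.5, 1.6],
 [1.6, 2.2667]].

Step 3 — invert S. det(S) = 5.5·2.2667 - (1.6)² = 9.9067.
  S^{-1} = (1/det) · [[d, -b], [-b, a]] = [[0.2288, -0.1615],
 [-0.1615, 0.5552]].

Step 4 — quadratic form (x̄ - mu_0)^T · S^{-1} · (x̄ - mu_0):
  S^{-1} · (x̄ - mu_0) = (-0.7201, 1.5377),
  (x̄ - mu_0)^T · [...] = (-1.5)·(-0.7201) + (2.3333)·(1.5377) = 4.668.

Step 5 — scale by n: T² = 6 · 4.668 = 28.0081.

T² ≈ 28.0081


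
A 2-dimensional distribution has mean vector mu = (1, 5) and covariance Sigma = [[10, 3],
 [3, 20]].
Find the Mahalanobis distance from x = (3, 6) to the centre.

Step 1 — centre the observation: (x - mu) = (2, 1).

Step 2 — invert Sigma. det(Sigma) = 10·20 - (3)² = 191.
  Sigma^{-1} = (1/det) · [[d, -b], [-b, a]] = [[0.1047, -0.0157],
 [-0.0157, 0.0524]].

Step 3 — form the quadratic (x - mu)^T · Sigma^{-1} · (x - mu):
  Sigma^{-1} · (x - mu) = (0.1937, 0.0209).
  (x - mu)^T · [Sigma^{-1} · (x - mu)] = (2)·(0.1937) + (1)·(0.0209) = 0.4084.

Step 4 — take square root: d = √(0.4084) ≈ 0.639.

d(x, mu) = √(0.4084) ≈ 0.639


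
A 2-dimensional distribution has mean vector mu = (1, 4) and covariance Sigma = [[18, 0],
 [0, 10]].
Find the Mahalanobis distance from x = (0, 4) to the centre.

Step 1 — centre the observation: (x - mu) = (-1, 0).

Step 2 — invert Sigma. det(Sigma) = 18·10 - (0)² = 180.
  Sigma^{-1} = (1/det) · [[d, -b], [-b, a]] = [[0.0556, 0],
 [0, 0.1]].

Step 3 — form the quadratic (x - mu)^T · Sigma^{-1} · (x - mu):
  Sigma^{-1} · (x - mu) = (-0.0556, 0).
  (x - mu)^T · [Sigma^{-1} · (x - mu)] = (-1)·(-0.0556) + (0)·(0) = 0.0556.

Step 4 — take square root: d = √(0.0556) ≈ 0.2357.

d(x, mu) = √(0.0556) ≈ 0.2357


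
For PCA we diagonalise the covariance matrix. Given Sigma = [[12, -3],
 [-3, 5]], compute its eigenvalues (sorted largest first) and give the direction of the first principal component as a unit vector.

Step 1 — characteristic polynomial of 2×2 Sigma:
  det(Sigma - λI) = λ² - trace · λ + det = 0.
  trace = 12 + 5 = 17, det = 12·5 - (-3)² = 51.
Step 2 — discriminant:
  Δ = trace² - 4·det = 289 - 204 = 85.
Step 3 — eigenvalues:
  λ = (trace ± √Δ)/2 = (17 ± 9.2195)/2,
  λ_1 = 13.1098,  λ_2 = 3.8902.

Step 4 — unit eigenvector for λ_1: solve (Sigma - λ_1 I)v = 0. First row:
  (12 - 13.1098)·v_x + (-3)·v_y = 0, i.e. (-1.1098)·v_x + (-3)·v_y = 0,
  so v ∝ (b, λ_1 - a) = (-3, 1.1098); multiply by -1 so the first entry is positive: u = (3, -1.1098).
  ||u|| = √((3)² + (-1.1098)²) = √(10.2316) ≈ 3.1987,
  v_1 = u/||u|| ≈ (0.9379, -0.3469) (||v_1|| = 1).

λ_1 = 13.1098,  λ_2 = 3.8902;  v_1 ≈ (0.9379, -0.3469)


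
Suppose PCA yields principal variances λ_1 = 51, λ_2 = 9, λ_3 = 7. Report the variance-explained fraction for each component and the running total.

Step 1 — total variance = trace(Sigma) = Σ λ_i = 51 + 9 + 7 = 67.

Step 2 — fraction explained by component i = λ_i / Σ λ:
  PC1: 51/67 = 0.7612
  PC2: 9/67 = 0.1343
  PC3: 7/67 = 0.1045

Step 3 — cumulative fraction after k components = (λ_1 + ... + λ_k) / Σ λ:
  k = 1: 51/67 = 0.7612
  k = 2: (51 + 9)/67 = 60/67 = 0.8955
  k = 3: (51 + 9 + 7)/67 = 67/67 = 1

Summary (fraction, with percent):

explained: PC1 0.7612 (76.12%), PC2 0.1343 (13.43%), PC3 0.1045 (10.45%);  cumulative: 0.7612, 0.8955, 1


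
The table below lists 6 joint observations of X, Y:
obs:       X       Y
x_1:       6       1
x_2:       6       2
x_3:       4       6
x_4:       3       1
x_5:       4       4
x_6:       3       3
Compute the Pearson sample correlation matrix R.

Step 1 — column means:
  mean(X) = (6 + 6 + 4 + 3 + 4 + 3) / 6 = 26/6 = 4.3333
  mean(Y) = (1 + 2 + 6 + 1 + 4 + 3) / 6 = 17/6 = 2.8333

Step 2 — sample variances and covariances s[i,j] = (1/(n-1)) · Σ_k (x_{k,i} - mean_i) · (x_{k,j} - mean_j), with n-1 = 5:
  s[X,X] = ((1.6667)·(1.6667) + (1.6667)·(1.6667) + (-0.3333)·(-0.3333) + (-1.3333)·(-1.3333) + (-0.3333)·(-0.3333) + (-1.3333)·(-1.3333)) / 5 = 9.3333/5 = 1.8667
  s[X,Y] = ((1.6667)·(-1.8333) + (1.6667)·(-0.8333) + (-0.3333)·(3.1667) + (-1.3333)·(-1.8333) + (-0.3333)·(1.1667) + (-1.3333)·(0.1667)) / 5 = -3.6667/5 = -0.7333
  s[Y,Y] = ((-1.8333)·(-1.8333) + (-0.8333)·(-0.8333) + (3.1667)·(3.1667) + (-1.8333)·(-1.8333) + (1.1667)·(1.1667) + (0.1667)·(0.1667)) / 5 = 18.8333/5 = 3.7667
  Sample standard deviations s_i = √(s[i,i]):
  s(X) = √(1.8667) = 1.3663
  s(Y) = √(3.7667) = 1.9408

Step 3 — r_{ij} = s_{ij} / (s_i · s_j):
  r[X,X] = 1 (diagonal).
  r[X,Y] = -0.7333 / (1.3663 · 1.9408) = -0.7333 / 2.6516 = -0.2766
  r[Y,Y] = 1 (diagonal).

R is symmetric with unit diagonal. Assembling:

R = [[1, -0.2766],
 [-0.2766, 1]]


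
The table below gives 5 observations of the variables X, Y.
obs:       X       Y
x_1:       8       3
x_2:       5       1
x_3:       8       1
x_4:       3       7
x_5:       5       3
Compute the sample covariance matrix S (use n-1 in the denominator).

Step 1 — column means:
  mean(X) = (8 + 5 + 8 + 3 + 5) / 5 = 29/5 = 5.8
  mean(Y) = (3 + 1 + 1 + 7 + 3) / 5 = 15/5 = 3

Step 2 — sample covariance S[i,j] = (1/(n-1)) · Σ_k (x_{k,i} - mean_i) · (x_{k,j} - mean_j), with n-1 = 4.
  S[X,X] = ((2.2)·(2.2) + (-0.8)·(-0.8) + (2.2)·(2.2) + (-2.8)·(-2.8) + (-0.8)·(-0.8)) / 4 = 18.8/4 = 4.7
  S[X,Y] = ((2.2)·(0) + (-0.8)·(-2) + (2.2)·(-2) + (-2.8)·(4) + (-0.8)·(0)) / 4 = -14/4 = -3.5
  S[Y,Y] = ((0)·(0) + (-2)·(-2) + (-2)·(-2) + (4)·(4) + (0)·(0)) / 4 = 24/4 = 6

S is symmetric (S[j,i] = S[i,j]). Assembling:

S = [[4.7, -3.5],
 [-3.5, 6]]


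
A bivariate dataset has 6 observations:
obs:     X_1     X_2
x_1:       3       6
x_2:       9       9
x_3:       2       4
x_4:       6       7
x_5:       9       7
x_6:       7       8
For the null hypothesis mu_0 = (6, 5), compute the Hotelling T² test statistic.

Step 1 — sample mean vector:
  mean(X_1) = (3 + 9 + 2 + 6 + 9 + 7) / 6 = 36/6 = 6
  mean(X_2) = (6 + 9 + 4 + 7 + 7 + 8) / 6 = 41/6 = 6.8333
  x̄ = (6, 6.8333),  deviation x̄ - mu_0 = (6, 6.8333) - (6, 5) = (0, 1.8333).

Step 2 — sample covariance matrix, S[i,j] = (1/(n-1)) · Σ_k (x_{k,i} - mean_i) · (x_{k,j} - mean_j), divisor n-1 = 5:
  S[X_1,X_1] = ((-3)·(-3) + (3)·(3) + (-4)·(-4) + (0)·(0) + (3)·(3) + (1)·(1)) / 5 = 44/5 = 8.8
  S[X_1,X_2] = ((-3)·(-0.8333) + (3)·(2.1667) + (-4)·(-2.8333) + (0)·(0.1667) + (3)·(0.1667) + (1)·(1.1667)) / 5 = 22/5 = 4.4
  S[X_2,X_2] = ((-0.8333)·(-0.8333) + (2.1667)·(2.1667) + (-2.8333)·(-2.8333) + (0.1667)·(0.1667) + (0.1667)·(0.1667) + (1.1667)·(1.1667)) / 5 = 14.8333/5 = 2.9667
  S = [[8.8, 4.4],
 [4.4, 2.9667]].

Step 3 — invert S. det(S) = 8.8·2.9667 - (4.4)² = 6.7467.
  S^{-1} = (1/det) · [[d, -b], [-b, a]] = [[0.4397, -0.6522],
 [-0.6522, 1.3043]].

Step 4 — quadratic form (x̄ - mu_0)^T · S^{-1} · (x̄ - mu_0):
  S^{-1} · (x̄ - mu_0) = (-1.1957, 2.3913),
  (x̄ - mu_0)^T · [...] = (0)·(-1.1957) + (1.8333)·(2.3913) = 4.3841.

Step 5 — scale by n: T² = 6 · 4.3841 = 26.3043.

T² ≈ 26.3043


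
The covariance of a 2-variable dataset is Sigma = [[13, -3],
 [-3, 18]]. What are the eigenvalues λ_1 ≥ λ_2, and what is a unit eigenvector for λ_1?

Step 1 — characteristic polynomial of 2×2 Sigma:
  det(Sigma - λI) = λ² - trace · λ + det = 0.
  trace = 13 + 18 = 31, det = 13·18 - (-3)² = 225.
Step 2 — discriminant:
  Δ = trace² - 4·det = 961 - 900 = 61.
Step 3 — eigenvalues:
  λ = (trace ± √Δ)/2 = (31 ± 7.8102)/2,
  λ_1 = 19.4051,  λ_2 = 11.5949.

Step 4 — unit eigenvector for λ_1: solve (Sigma - λ_1 I)v = 0. First row:
  (13 - 19.4051)·v_x + (-3)·v_y = 0, i.e. (-6.4051)·v_x + (-3)·v_y = 0,
  so v ∝ (b, λ_1 - a) = (-3, 6.4051); multiply by -1 so the first entry is positive: u = (3, -6.4051).
  ||u|| = √((3)² + (-6.4051)²) = √(50.0256) ≈ 7.0729,
  v_1 = u/||u|| ≈ (0.4242, -0.9056) (||v_1|| = 1).

λ_1 = 19.4051,  λ_2 = 11.5949;  v_1 ≈ (0.4242, -0.9056)


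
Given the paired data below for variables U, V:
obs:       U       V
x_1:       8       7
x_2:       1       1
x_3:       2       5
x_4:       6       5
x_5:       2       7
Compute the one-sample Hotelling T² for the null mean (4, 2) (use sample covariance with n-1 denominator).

Step 1 — sample mean vector:
  mean(U) = (8 + 1 + 2 + 6 + 2) / 5 = 19/5 = 3.8
  mean(V) = (7 + 1 + 5 + 5 + 7) / 5 = 25/5 = 5
  x̄ = (3.8, 5),  deviation x̄ - mu_0 = (3.8, 5) - (4, 2) = (-0.2, 3).

Step 2 — sample covariance matrix, S[i,j] = (1/(n-1)) · Σ_k (x_{k,i} - mean_i) · (x_{k,j} - mean_j), divisor n-1 = 4:
  S[U,U] = ((4.2)·(4.2) + (-2.8)·(-2.8) + (-1.8)·(-1.8) + (2.2)·(2.2) + (-1.8)·(-1.8)) / 4 = 36.8/4 = 9.2
  S[U,V] = ((4.2)·(2) + (-2.8)·(-4) + (-1.8)·(0) + (2.2)·(0) + (-1.8)·(2)) / 4 = 16/4 = 4
  S[V,V] = ((2)·(2) + (-4)·(-4) + (0)·(0) + (0)·(0) + (2)·(2)) / 4 = 24/4 = 6
  S = [[9.2, 4],
 [4, 6]].

Step 3 — invert S. det(S) = 9.2·6 - (4)² = 39.2.
  S^{-1} = (1/det) · [[d, -b], [-b, a]] = [[0.1531, -0.102],
 [-0.102, 0.2347]].

Step 4 — quadratic form (x̄ - mu_0)^T · S^{-1} · (x̄ - mu_0):
  S^{-1} · (x̄ - mu_0) = (-0.3367, 0.7245),
  (x̄ - mu_0)^T · [...] = (-0.2)·(-0.3367) + (3)·(0.7245) = 2.2408.

Step 5 — scale by n: T² = 5 · 2.2408 = 11.2041.

T² ≈ 11.2041


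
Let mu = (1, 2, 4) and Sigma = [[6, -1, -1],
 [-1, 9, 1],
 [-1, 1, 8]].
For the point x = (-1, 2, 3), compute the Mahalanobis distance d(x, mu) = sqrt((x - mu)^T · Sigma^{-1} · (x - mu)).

Step 1 — centre the observation: (x - mu) = (-2, 0, -1).

Step 2 — invert Sigma (cofactor / det for 3×3, or solve directly):
  Sigma^{-1} = [[0.1727, 0.017, 0.0195],
 [0.017, 0.1144, -0.0122],
 [0.0195, -0.0122, 0.129]].

Step 3 — form the quadratic (x - mu)^T · Sigma^{-1} · (x - mu):
  Sigma^{-1} · (x - mu) = (-0.365, -0.0219, -0.1679).
  (x - mu)^T · [Sigma^{-1} · (x - mu)] = (-2)·(-0.365) + (0)·(-0.0219) + (-1)·(-0.1679) = 0.8978.

Step 4 — take square root: d = √(0.8978) ≈ 0.9475.

d(x, mu) = √(0.8978) ≈ 0.9475


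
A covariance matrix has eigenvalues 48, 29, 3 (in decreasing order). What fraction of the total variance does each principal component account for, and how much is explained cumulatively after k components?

Step 1 — total variance = trace(Sigma) = Σ λ_i = 48 + 29 + 3 = 80.

Step 2 — fraction explained by component i = λ_i / Σ λ:
  PC1: 48/80 = 0.6
  PC2: 29/80 = 0.3625
  PC3: 3/80 = 0.0375

Step 3 — cumulative fraction after k components = (λ_1 + ... + λ_k) / Σ λ:
  k = 1: 48/80 = 0.6
  k = 2: (48 + 29)/80 = 77/80 = 0.9625
  k = 3: (48 + 29 + 3)/80 = 80/80 = 1

Summary (fraction, with percent):

explained: PC1 0.6 (60%), PC2 0.3625 (36.25%), PC3 0.0375 (3.75%);  cumulative: 0.6, 0.9625, 1


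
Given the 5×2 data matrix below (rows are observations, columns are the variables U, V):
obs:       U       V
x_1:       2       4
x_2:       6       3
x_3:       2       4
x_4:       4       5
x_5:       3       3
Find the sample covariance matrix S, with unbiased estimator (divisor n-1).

Step 1 — column means:
  mean(U) = (2 + 6 + 2 + 4 + 3) / 5 = 17/5 = 3.4
  mean(V) = (4 + 3 + 4 + 5 + 3) / 5 = 19/5 = 3.8

Step 2 — sample covariance S[i,j] = (1/(n-1)) · Σ_k (x_{k,i} - mean_i) · (x_{k,j} - mean_j), with n-1 = 4.
  S[U,U] = ((-1.4)·(-1.4) + (2.6)·(2.6) + (-1.4)·(-1.4) + (0.6)·(0.6) + (-0.4)·(-0.4)) / 4 = 11.2/4 = 2.8
  S[U,V] = ((-1.4)·(0.2) + (2.6)·(-0.8) + (-1.4)·(0.2) + (0.6)·(1.2) + (-0.4)·(-0.8)) / 4 = -1.6/4 = -0.4
  S[V,V] = ((0.2)·(0.2) + (-0.8)·(-0.8) + (0.2)·(0.2) + (1.2)·(1.2) + (-0.8)·(-0.8)) / 4 = 2.8/4 = 0.7

S is symmetric (S[j,i] = S[i,j]). Assembling:

S = [[2.8, -0.4],
 [-0.4, 0.7]]


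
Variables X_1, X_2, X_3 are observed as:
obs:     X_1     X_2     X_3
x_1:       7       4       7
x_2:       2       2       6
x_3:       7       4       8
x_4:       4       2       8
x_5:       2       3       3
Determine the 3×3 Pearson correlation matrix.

Step 1 — column means:
  mean(X_1) = (7 + 2 + 7 + 4 + 2) / 5 = 22/5 = 4.4
  mean(X_2) = (4 + 2 + 4 + 2 + 3) / 5 = 15/5 = 3
  mean(X_3) = (7 + 6 + 8 + 8 + 3) / 5 = 32/5 = 6.4

Step 2 — sample variances and covariances s[i,j] = (1/(n-1)) · Σ_k (x_{k,i} - mean_i) · (x_{k,j} - mean_j), with n-1 = 4:
  s[X_1,X_1] = ((2.6)·(2.6) + (-2.4)·(-2.4) + (2.6)·(2.6) + (-0.4)·(-0.4) + (-2.4)·(-2.4)) / 4 = 25.2/4 = 6.3
  s[X_1,X_2] = ((2.6)·(1) + (-2.4)·(-1) + (2.6)·(1) + (-0.4)·(-1) + (-2.4)·(0)) / 4 = 8/4 = 2
  s[X_1,X_3] = ((2.6)·(0.6) + (-2.4)·(-0.4) + (2.6)·(1.6) + (-0.4)·(1.6) + (-2.4)·(-3.4)) / 4 = 14.2/4 = 3.55
  s[X_2,X_2] = ((1)·(1) + (-1)·(-1) + (1)·(1) + (-1)·(-1) + (0)·(0)) / 4 = 4/4 = 1
  s[X_2,X_3] = ((1)·(0.6) + (-1)·(-0.4) + (1)·(1.6) + (-1)·(1.6) + (0)·(-3.4)) / 4 = 1/4 = 0.25
  s[X_3,X_3] = ((0.6)·(0.6) + (-0.4)·(-0.4) + (1.6)·(1.6) + (1.6)·(1.6) + (-3.4)·(-3.4)) / 4 = 17.2/4 = 4.3
  Sample standard deviations s_i = √(s[i,i]):
  s(X_1) = √(6.3) = 2.51
  s(X_2) = √(1) = 1
  s(X_3) = √(4.3) = 2.0736

Step 3 — r_{ij} = s_{ij} / (s_i · s_j):
  r[X_1,X_1] = 1 (diagonal).
  r[X_1,X_2] = 2 / (2.51 · 1) = 2 / 2.51 = 0.7968
  r[X_1,X_3] = 3.55 / (2.51 · 2.0736) = 3.55 / 5.2048 = 0.6821
  r[X_2,X_2] = 1 (diagonal).
  r[X_2,X_3] = 0.25 / (1 · 2.0736) = 0.25 / 2.0736 = 0.1206
  r[X_3,X_3] = 1 (diagonal).

R is symmetric with unit diagonal. Assembling:

R = [[1, 0.7968, 0.6821],
 [0.7968, 1, 0.1206],
 [0.6821, 0.1206, 1]]


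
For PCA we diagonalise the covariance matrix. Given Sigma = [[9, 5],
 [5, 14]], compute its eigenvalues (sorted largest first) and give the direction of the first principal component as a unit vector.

Step 1 — characteristic polynomial of 2×2 Sigma:
  det(Sigma - λI) = λ² - trace · λ + det = 0.
  trace = 9 + 14 = 23, det = 9·14 - (5)² = 101.
Step 2 — discriminant:
  Δ = trace² - 4·det = 529 - 404 = 125.
Step 3 — eigenvalues:
  λ = (trace ± √Δ)/2 = (23 ± 11.1803)/2,
  λ_1 = 17.0902,  λ_2 = 5.9098.

Step 4 — unit eigenvector for λ_1: solve (Sigma - λ_1 I)v = 0. First row:
  (9 - 17.0902)·v_x + (5)·v_y = 0, i.e. (-8.0902)·v_x + (5)·v_y = 0,
  so v ∝ (b, λ_1 - a) = (5, 8.0902) = u.
  ||u|| = √((5)² + (8.0902)²) = √(90.4508) ≈ 9.5106,
  v_1 = u/||u|| ≈ (0.5257, 0.8507) (||v_1|| = 1).

λ_1 = 17.0902,  λ_2 = 5.9098;  v_1 ≈ (0.5257, 0.8507)


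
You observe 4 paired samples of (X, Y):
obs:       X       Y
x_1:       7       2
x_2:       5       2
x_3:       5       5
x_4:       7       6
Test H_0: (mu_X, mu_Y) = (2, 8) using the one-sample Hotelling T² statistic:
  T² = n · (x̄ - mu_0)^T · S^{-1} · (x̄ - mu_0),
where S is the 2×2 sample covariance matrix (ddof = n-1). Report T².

Step 1 — sample mean vector:
  mean(X) = (7 + 5 + 5 + 7) / 4 = 24/4 = 6
  mean(Y) = (2 + 2 + 5 + 6) / 4 = 15/4 = 3.75
  x̄ = (6, 3.75),  deviation x̄ - mu_0 = (6, 3.75) - (2, 8) = (4, -4.25).

Step 2 — sample covariance matrix, S[i,j] = (1/(n-1)) · Σ_k (x_{k,i} - mean_i) · (x_{k,j} - mean_j), divisor n-1 = 3:
  S[X,X] = ((1)·(1) + (-1)·(-1) + (-1)·(-1) + (1)·(1)) / 3 = 4/3 = 1.3333
  S[X,Y] = ((1)·(-1.75) + (-1)·(-1.75) + (-1)·(1.25) + (1)·(2.25)) / 3 = 1/3 = 0.3333
  S[Y,Y] = ((-1.75)·(-1.75) + (-1.75)·(-1.75) + (1.25)·(1.25) + (2.25)·(2.25)) / 3 = 12.75/3 = 4.25
  S = [[1.3333, 0.3333],
 [0.3333, 4.25]].

Step 3 — invert S. det(S) = 1.3333·4.25 - (0.3333)² = 5.5556.
  S^{-1} = (1/det) · [[d, -b], [-b, a]] = [[0.765, -0.06],
 [-0.06, 0.24]].

Step 4 — quadratic form (x̄ - mu_0)^T · S^{-1} · (x̄ - mu_0):
  S^{-1} · (x̄ - mu_0) = (3.315, -1.26),
  (x̄ - mu_0)^T · [...] = (4)·(3.315) + (-4.25)·(-1.26) = 18.615.

Step 5 — scale by n: T² = 4 · 18.615 = 74.46.

T² ≈ 74.46


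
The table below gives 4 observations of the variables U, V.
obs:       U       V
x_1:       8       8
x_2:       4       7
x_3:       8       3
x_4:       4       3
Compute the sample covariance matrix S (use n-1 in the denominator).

Step 1 — column means:
  mean(U) = (8 + 4 + 8 + 4) / 4 = 24/4 = 6
  mean(V) = (8 + 7 + 3 + 3) / 4 = 21/4 = 5.25

Step 2 — sample covariance S[i,j] = (1/(n-1)) · Σ_k (x_{k,i} - mean_i) · (x_{k,j} - mean_j), with n-1 = 3.
  S[U,U] = ((2)·(2) + (-2)·(-2) + (2)·(2) + (-2)·(-2)) / 3 = 16/3 = 5.3333
  S[U,V] = ((2)·(2.75) + (-2)·(1.75) + (2)·(-2.25) + (-2)·(-2.25)) / 3 = 2/3 = 0.6667
  S[V,V] = ((2.75)·(2.75) + (1.75)·(1.75) + (-2.25)·(-2.25) + (-2.25)·(-2.25)) / 3 = 20.75/3 = 6.9167

S is symmetric (S[j,i] = S[i,j]). Assembling:

S = [[5.3333, 0.6667],
 [0.6667, 6.9167]]


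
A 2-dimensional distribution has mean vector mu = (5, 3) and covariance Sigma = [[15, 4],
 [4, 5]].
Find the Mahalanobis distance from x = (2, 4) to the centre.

Step 1 — centre the observation: (x - mu) = (-3, 1).

Step 2 — invert Sigma. det(Sigma) = 15·5 - (4)² = 59.
  Sigma^{-1} = (1/det) · [[d, -b], [-b, a]] = [[0.0847, -0.0678],
 [-0.0678, 0.2542]].

Step 3 — form the quadratic (x - mu)^T · Sigma^{-1} · (x - mu):
  Sigma^{-1} · (x - mu) = (-0.322, 0.4576).
  (x - mu)^T · [Sigma^{-1} · (x - mu)] = (-3)·(-0.322) + (1)·(0.4576) = 1.4237.

Step 4 — take square root: d = √(1.4237) ≈ 1.1932.

d(x, mu) = √(1.4237) ≈ 1.1932


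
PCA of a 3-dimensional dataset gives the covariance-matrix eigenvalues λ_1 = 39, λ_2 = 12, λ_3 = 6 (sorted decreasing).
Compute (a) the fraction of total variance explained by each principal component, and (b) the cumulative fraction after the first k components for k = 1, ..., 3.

Step 1 — total variance = trace(Sigma) = Σ λ_i = 39 + 12 + 6 = 57.

Step 2 — fraction explained by component i = λ_i / Σ λ:
  PC1: 39/57 = 0.6842
  PC2: 12/57 = 0.2105
  PC3: 6/57 = 0.1053

Step 3 — cumulative fraction after k components = (λ_1 + ... + λ_k) / Σ λ:
  k = 1: 39/57 = 0.6842
  k = 2: (39 + 12)/57 = 51/57 = 0.8947
  k = 3: (39 + 12 + 6)/57 = 57/57 = 1

Summary (fraction, with percent):

explained: PC1 0.6842 (68.42%), PC2 0.2105 (21.05%), PC3 0.1053 (10.53%);  cumulative: 0.6842, 0.8947, 1


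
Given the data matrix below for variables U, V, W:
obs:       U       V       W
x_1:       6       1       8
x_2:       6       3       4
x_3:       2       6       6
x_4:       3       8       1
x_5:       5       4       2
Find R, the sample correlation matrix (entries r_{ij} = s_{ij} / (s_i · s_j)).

Step 1 — column means:
  mean(U) = (6 + 6 + 2 + 3 + 5) / 5 = 22/5 = 4.4
  mean(V) = (1 + 3 + 6 + 8 + 4) / 5 = 22/5 = 4.4
  mean(W) = (8 + 4 + 6 + 1 + 2) / 5 = 21/5 = 4.2

Step 2 — sample variances and covariances s[i,j] = (1/(n-1)) · Σ_k (x_{k,i} - mean_i) · (x_{k,j} - mean_j), with n-1 = 4:
  s[U,U] = ((1.6)·(1.6) + (1.6)·(1.6) + (-2.4)·(-2.4) + (-1.4)·(-1.4) + (0.6)·(0.6)) / 4 = 13.2/4 = 3.3
  s[U,V] = ((1.6)·(-3.4) + (1.6)·(-1.4) + (-2.4)·(1.6) + (-1.4)·(3.6) + (0.6)·(-0.4)) / 4 = -16.8/4 = -4.2
  s[U,W] = ((1.6)·(3.8) + (1.6)·(-0.2) + (-2.4)·(1.8) + (-1.4)·(-3.2) + (0.6)·(-2.2)) / 4 = 4.6/4 = 1.15
  s[V,V] = ((-3.4)·(-3.4) + (-1.4)·(-1.4) + (1.6)·(1.6) + (3.6)·(3.6) + (-0.4)·(-0.4)) / 4 = 29.2/4 = 7.3
  s[V,W] = ((-3.4)·(3.8) + (-1.4)·(-0.2) + (1.6)·(1.8) + (3.6)·(-3.2) + (-0.4)·(-2.2)) / 4 = -20.4/4 = -5.1
  s[W,W] = ((3.8)·(3.8) + (-0.2)·(-0.2) + (1.8)·(1.8) + (-3.2)·(-3.2) + (-2.2)·(-2.2)) / 4 = 32.8/4 = 8.2
  Sample standard deviations s_i = √(s[i,i]):
  s(U) = √(3.3) = 1.8166
  s(V) = √(7.3) = 2.7019
  s(W) = √(8.2) = 2.8636

Step 3 — r_{ij} = s_{ij} / (s_i · s_j):
  r[U,U] = 1 (diagonal).
  r[U,V] = -4.2 / (1.8166 · 2.7019) = -4.2 / 4.9082 = -0.8557
  r[U,W] = 1.15 / (1.8166 · 2.8636) = 1.15 / 5.2019 = 0.2211
  r[V,V] = 1 (diagonal).
  r[V,W] = -5.1 / (2.7019 · 2.8636) = -5.1 / 7.7369 = -0.6592
  r[W,W] = 1 (diagonal).

R is symmetric with unit diagonal. Assembling:

R = [[1, -0.8557, 0.2211],
 [-0.8557, 1, -0.6592],
 [0.2211, -0.6592, 1]]


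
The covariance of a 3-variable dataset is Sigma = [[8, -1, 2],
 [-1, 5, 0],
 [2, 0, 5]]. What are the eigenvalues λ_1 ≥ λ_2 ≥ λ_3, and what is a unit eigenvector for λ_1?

Step 1 — characteristic polynomial p(λ) = det(λI - Sigma) = λ³ - tr·λ² + c_1·λ - det, where tr = trace, c_1 = sum of the principal 2×2 minors, det = det(Sigma):
  tr = 8 + 5 + 5 = 18,
  c_1 = (8·5 - (-1)²) + (8·5 - (2)²) + (5·5 - (0)²) = 39 + 36 + 25 = 100,
  det = 8·(5·5 - (0)²) - (-1)·((-1)·5 - (0)·(2)) + (2)·((-1)·(0) - 5·(2)) = 8·(25) - (-1)·(-5) + (2)·(-10) = 175.
  So p(λ) = λ³ - 18λ² + 100λ - 175.
Step 2 — look for an integer root (rational root theorem: any rational root is an integer divisor of 175). Testing λ = 5:
  p(5) = 125 - 450 + 500 - 175 = 0  ✓
  Dividing out (λ - 5): p(λ) = (λ - 5)(λ² - 13λ + 35).
Step 3 — remaining eigenvalues from the quadratic λ² - 13λ + 35 = 0:
  Δ = 13² - 4·35 = 169 - 140 = 29,  λ = (13 ± √29)/2 = (13 ± 5.3852)/2 ≈ 9.1926 or 3.8074.
  Sorted: λ_1 = 9.1926,  λ_2 = 5,  λ_3 = 3.8074  (check: sum = 18 = tr ✓).

Step 4 — unit eigenvector for λ_1 ≈ 9.1926: v spans the null space of (Sigma - λ_1 I), whose rows are
  r_1 = (-1.1926, -1, 2),  r_2 = (-1, -4.1926, 0),  r_3 = (2, 0, -4.1926).
  v is orthogonal to every row, so take v ∝ r_1 × r_2 = ((-1)·(0) - (2)·(-4.1926), (2)·(-1) - (-1.1926)·(0), (-1.1926)·(-4.1926) - (-1)·(-1)) ≈ (8.3852, -2, 4).
  Let u = (8.3852, -2, 4).
  ||u|| = √((8.3852)² + (-2)² + (4)²) = √(90.311) ≈ 9.5032,  v_1 = u/||u|| ≈ (0.8824, -0.2105, 0.4209) (||v_1|| = 1).

λ_1 = 9.1926,  λ_2 = 5,  λ_3 = 3.8074;  v_1 ≈ (0.8824, -0.2105, 0.4209)


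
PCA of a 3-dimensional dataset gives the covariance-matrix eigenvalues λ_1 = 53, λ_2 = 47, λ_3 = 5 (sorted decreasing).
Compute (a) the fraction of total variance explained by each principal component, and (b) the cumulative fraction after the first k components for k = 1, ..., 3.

Step 1 — total variance = trace(Sigma) = Σ λ_i = 53 + 47 + 5 = 105.

Step 2 — fraction explained by component i = λ_i / Σ λ:
  PC1: 53/105 = 0.5048
  PC2: 47/105 = 0.4476
  PC3: 5/105 = 0.0476

Step 3 — cumulative fraction after k components = (λ_1 + ... + λ_k) / Σ λ:
  k = 1: 53/105 = 0.5048
  k = 2: (53 + 47)/105 = 100/105 = 0.9524
  k = 3: (53 + 47 + 5)/105 = 105/105 = 1

Summary (fraction, with percent):

explained: PC1 0.5048 (50.48%), PC2 0.4476 (44.76%), PC3 0.0476 (4.76%);  cumulative: 0.5048, 0.9524, 1


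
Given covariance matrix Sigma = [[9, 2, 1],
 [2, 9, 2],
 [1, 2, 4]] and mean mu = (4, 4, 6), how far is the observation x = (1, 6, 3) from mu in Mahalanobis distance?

Step 1 — centre the observation: (x - mu) = (-3, 2, -3).

Step 2 — invert Sigma (cofactor / det for 3×3, or solve directly):
  Sigma^{-1} = [[0.1181, -0.0221, -0.0185],
 [-0.0221, 0.1292, -0.059],
 [-0.0185, -0.059, 0.2841]].

Step 3 — form the quadratic (x - mu)^T · Sigma^{-1} · (x - mu):
  Sigma^{-1} · (x - mu) = (-0.3432, 0.5018, -0.9151).
  (x - mu)^T · [Sigma^{-1} · (x - mu)] = (-3)·(-0.3432) + (2)·(0.5018) + (-3)·(-0.9151) = 4.7786.

Step 4 — take square root: d = √(4.7786) ≈ 2.186.

d(x, mu) = √(4.7786) ≈ 2.186


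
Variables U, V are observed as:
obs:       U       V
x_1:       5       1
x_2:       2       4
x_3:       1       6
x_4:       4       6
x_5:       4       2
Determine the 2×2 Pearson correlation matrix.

Step 1 — column means:
  mean(U) = (5 + 2 + 1 + 4 + 4) / 5 = 16/5 = 3.2
  mean(V) = (1 + 4 + 6 + 6 + 2) / 5 = 19/5 = 3.8

Step 2 — sample variances and covariances s[i,j] = (1/(n-1)) · Σ_k (x_{k,i} - mean_i) · (x_{k,j} - mean_j), with n-1 = 4:
  s[U,U] = ((1.8)·(1.8) + (-1.2)·(-1.2) + (-2.2)·(-2.2) + (0.8)·(0.8) + (0.8)·(0.8)) / 4 = 10.8/4 = 2.7
  s[U,V] = ((1.8)·(-2.8) + (-1.2)·(0.2) + (-2.2)·(2.2) + (0.8)·(2.2) + (0.8)·(-1.8)) / 4 = -9.8/4 = -2.45
  s[V,V] = ((-2.8)·(-2.8) + (0.2)·(0.2) + (2.2)·(2.2) + (2.2)·(2.2) + (-1.8)·(-1.8)) / 4 = 20.8/4 = 5.2
  Sample standard deviations s_i = √(s[i,i]):
  s(U) = √(2.7) = 1.6432
  s(V) = √(5.2) = 2.2804

Step 3 — r_{ij} = s_{ij} / (s_i · s_j):
  r[U,U] = 1 (diagonal).
  r[U,V] = -2.45 / (1.6432 · 2.2804) = -2.45 / 3.747 = -0.6539
  r[V,V] = 1 (diagonal).

R is symmetric with unit diagonal. Assembling:

R = [[1, -0.6539],
 [-0.6539, 1]]


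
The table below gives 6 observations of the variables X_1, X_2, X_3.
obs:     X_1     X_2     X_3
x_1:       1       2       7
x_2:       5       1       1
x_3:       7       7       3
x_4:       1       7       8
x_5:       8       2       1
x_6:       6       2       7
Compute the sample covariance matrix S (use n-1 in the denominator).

Step 1 — column means:
  mean(X_1) = (1 + 5 + 7 + 1 + 8 + 6) / 6 = 28/6 = 4.6667
  mean(X_2) = (2 + 1 + 7 + 7 + 2 + 2) / 6 = 21/6 = 3.5
  mean(X_3) = (7 + 1 + 3 + 8 + 1 + 7) / 6 = 27/6 = 4.5

Step 2 — sample covariance S[i,j] = (1/(n-1)) · Σ_k (x_{k,i} - mean_i) · (x_{k,j} - mean_j), with n-1 = 5.
  S[X_1,X_1] = ((-3.6667)·(-3.6667) + (0.3333)·(0.3333) + (2.3333)·(2.3333) + (-3.6667)·(-3.6667) + (3.3333)·(3.3333) + (1.3333)·(1.3333)) / 5 = 45.3333/5 = 9.0667
  S[X_1,X_2] = ((-3.6667)·(-1.5) + (0.3333)·(-2.5) + (2.3333)·(3.5) + (-3.6667)·(3.5) + (3.3333)·(-1.5) + (1.3333)·(-1.5)) / 5 = -7/5 = -1.4
  S[X_1,X_3] = ((-3.6667)·(2.5) + (0.3333)·(-3.5) + (2.3333)·(-1.5) + (-3.6667)·(3.5) + (3.3333)·(-3.5) + (1.3333)·(2.5)) / 5 = -35/5 = -7
  S[X_2,X_2] = ((-1.5)·(-1.5) + (-2.5)·(-2.5) + (3.5)·(3.5) + (3.5)·(3.5) + (-1.5)·(-1.5) + (-1.5)·(-1.5)) / 5 = 37.5/5 = 7.5
  S[X_2,X_3] = ((-1.5)·(2.5) + (-2.5)·(-3.5) + (3.5)·(-1.5) + (3.5)·(3.5) + (-1.5)·(-3.5) + (-1.5)·(2.5)) / 5 = 13.5/5 = 2.7
  S[X_3,X_3] = ((2.5)·(2.5) + (-3.5)·(-3.5) + (-1.5)·(-1.5) + (3.5)·(3.5) + (-3.5)·(-3.5) + (2.5)·(2.5)) / 5 = 51.5/5 = 10.3

S is symmetric (S[j,i] = S[i,j]). Assembling:

S = [[9.0667, -1.4, -7],
 [-1.4, 7.5, 2.7],
 [-7, 2.7, 10.3]]
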